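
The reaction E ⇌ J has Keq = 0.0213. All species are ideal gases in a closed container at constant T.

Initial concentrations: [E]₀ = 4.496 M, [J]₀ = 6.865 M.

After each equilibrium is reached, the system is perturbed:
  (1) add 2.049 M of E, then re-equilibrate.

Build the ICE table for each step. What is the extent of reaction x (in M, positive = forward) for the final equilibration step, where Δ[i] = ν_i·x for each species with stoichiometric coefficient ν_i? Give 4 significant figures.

Q₀ = 1.527 vs Keq = 0.0213 ⇒ Q>K, reverse
Step 1:
                   E          J
  Initial      4.496      6.865
  Change       6.628     -6.628
  Equil        11.12     0.2369
  solve Keq expr → x = -6.628; check Q = 0.0213
Then add 2.049 M of E.
Step 2:
                   E          J
  Initial      13.17     0.2369
  Change    -0.04273    0.04273
  Equil        13.13     0.2797
  solve Keq expr → x = 0.04273; check Q = 0.0213

x = 0.04273 M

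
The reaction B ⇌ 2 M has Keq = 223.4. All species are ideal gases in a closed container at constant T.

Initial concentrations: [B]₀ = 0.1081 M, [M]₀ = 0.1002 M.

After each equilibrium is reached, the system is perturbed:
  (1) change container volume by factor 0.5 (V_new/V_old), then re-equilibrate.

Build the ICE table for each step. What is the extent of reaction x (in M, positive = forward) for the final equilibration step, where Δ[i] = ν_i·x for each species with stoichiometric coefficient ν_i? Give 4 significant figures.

Q₀ = 0.09288 vs Keq = 223.4 ⇒ Q<K, forward
Step 1:
                    B           M
  Initial      0.1081      0.1002
  Change      -0.1077      0.2153
  Equil    4.4559e-04      0.3155
  solve Keq expr → x = 0.1077; check Q = 223.4
Then change container volume by factor 0.5 (V_new/V_old).
Step 2:
                    B           M
  Initial  8.9119e-04       0.631
  Change   8.8125e-04   -0.001762
  Equil      0.001772      0.6293
  solve Keq expr → x = -8.8125e-04; check Q = 223.4

x = -8.8125e-04 M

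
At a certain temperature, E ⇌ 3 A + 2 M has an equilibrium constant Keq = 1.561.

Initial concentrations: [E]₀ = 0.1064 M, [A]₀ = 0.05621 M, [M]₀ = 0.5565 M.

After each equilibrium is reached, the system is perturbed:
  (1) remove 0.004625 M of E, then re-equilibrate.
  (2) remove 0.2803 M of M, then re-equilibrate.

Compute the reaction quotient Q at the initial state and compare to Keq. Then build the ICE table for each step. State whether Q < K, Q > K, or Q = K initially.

Q₀ = 5.1693e-04 vs Keq = 1.561 ⇒ Q<K, forward
Step 1:
                  E         A         M
  I          0.1064   0.05621    0.5565
  C        -0.09307    0.2792    0.1861
  E         0.01333    0.3354    0.7426
  solve Keq expr → x = 0.09307; check Q = 1.561
Then remove 0.004625 M of E.
Step 2:
                  E         A         M
  I        0.008707    0.3354    0.7426
  C        0.003274 -0.009821 -0.006548
  E         0.01198    0.3256    0.7361
  solve Keq expr → x = -0.003274; check Q = 1.561
Then remove 0.2803 M of M.
Step 3:
                  E         A         M
  I         0.01198    0.3256    0.4558
  C       -0.006246   0.01874   0.01249
  E        0.005735    0.3443    0.4683
  solve Keq expr → x = 0.006246; check Q = 1.561

Q₀ = 5.1693e-04; Q < K (proceeds forward)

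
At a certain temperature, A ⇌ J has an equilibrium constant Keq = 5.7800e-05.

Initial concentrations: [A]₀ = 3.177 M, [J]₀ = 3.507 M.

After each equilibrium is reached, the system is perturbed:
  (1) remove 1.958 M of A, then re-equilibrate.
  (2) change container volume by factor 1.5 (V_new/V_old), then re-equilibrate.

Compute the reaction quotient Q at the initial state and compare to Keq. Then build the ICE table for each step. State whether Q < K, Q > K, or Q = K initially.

Q₀ = 1.104; Q > K (proceeds reverse)

Q₀ = 1.104 vs Keq = 5.7800e-05 ⇒ Q>K, reverse
Step 1:
                    A           J
  Initial       3.177       3.507
  Change        3.507      -3.507
  Equil         6.684  3.8631e-04
  solve Keq expr → x = -3.507; check Q = 5.7800e-05
Then remove 1.958 M of A.
Step 2:
                    A           J
  Initial       4.726  3.8631e-04
  Change   1.1317e-04 -1.1317e-04
  Equil         4.726  2.7315e-04
  solve Keq expr → x = -1.1317e-04; check Q = 5.7800e-05
Then change container volume by factor 1.5 (V_new/V_old).
Step 3:
                    A           J
  Initial        3.15  1.8210e-04
  Change            0           0
  Equil          3.15  1.8210e-04
  solve Keq expr → x = 0; check Q = 5.7800e-05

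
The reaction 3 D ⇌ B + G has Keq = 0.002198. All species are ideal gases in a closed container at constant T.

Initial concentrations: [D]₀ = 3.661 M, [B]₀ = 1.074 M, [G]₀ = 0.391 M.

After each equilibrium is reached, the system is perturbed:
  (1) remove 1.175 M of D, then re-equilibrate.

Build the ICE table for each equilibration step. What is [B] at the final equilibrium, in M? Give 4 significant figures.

Q₀ = 0.008558 vs Keq = 0.002198 ⇒ Q>K, reverse
Step 1:
                  D         B         G
  init        3.661     1.074     0.391
  Δ          0.5935   -0.1978   -0.1978
  eq          4.254    0.8762    0.1932
  solve Keq expr → x = -0.1978; check Q = 0.002198
Then remove 1.175 M of D.
Step 2:
                  D         B         G
  init        3.079    0.8762    0.1932
  Δ           0.266  -0.08867  -0.08867
  eq          3.345    0.7875    0.1045
  solve Keq expr → x = -0.08867; check Q = 0.002198

[B]_eq = 0.7875 M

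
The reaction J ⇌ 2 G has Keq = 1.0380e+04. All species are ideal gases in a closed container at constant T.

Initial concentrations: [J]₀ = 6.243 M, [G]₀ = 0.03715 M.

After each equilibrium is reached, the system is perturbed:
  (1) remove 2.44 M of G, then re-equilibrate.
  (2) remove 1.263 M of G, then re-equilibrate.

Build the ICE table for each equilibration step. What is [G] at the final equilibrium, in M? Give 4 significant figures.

Q₀ = 2.2107e-04 vs Keq = 1.0380e+04 ⇒ Q<K, forward
Step 1:
                    J           G
  init          6.243     0.03715
  Δ            -6.228       12.46
  eq          0.01504       12.49
  solve Keq expr → x = 6.228; check Q = 1.0380e+04
Then remove 2.44 M of G.
Step 2:
                    J           G
  init        0.01504       10.05
  Δ         -0.005279     0.01056
  eq         0.009757       10.06
  solve Keq expr → x = 0.005279; check Q = 1.0380e+04
Then remove 1.263 M of G.
Step 3:
                    J           G
  init       0.009757       8.801
  Δ         -0.002288    0.004575
  eq         0.007469       8.805
  solve Keq expr → x = 0.002288; check Q = 1.0380e+04

[G]_eq = 8.805 M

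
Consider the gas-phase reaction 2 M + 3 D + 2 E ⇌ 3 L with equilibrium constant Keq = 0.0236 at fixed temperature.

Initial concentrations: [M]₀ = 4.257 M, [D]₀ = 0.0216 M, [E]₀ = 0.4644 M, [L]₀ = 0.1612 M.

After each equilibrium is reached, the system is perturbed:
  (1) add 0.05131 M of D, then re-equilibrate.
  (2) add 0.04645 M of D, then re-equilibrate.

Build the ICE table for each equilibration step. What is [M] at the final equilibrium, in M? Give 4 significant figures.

Q₀ = 106.4 vs Keq = 0.0236 ⇒ Q>K, reverse
Step 1:
                    M           D           E           L
  init          4.257      0.0216      0.4644      0.1612
  Δ           0.06688      0.1003     0.06688     -0.1003
  eq            4.324      0.1219      0.5313     0.06088
  solve Keq expr → x = -0.03344; check Q = 0.0236
Then add 0.05131 M of D.
Step 2:
                    M           D           E           L
  init          4.324      0.1732      0.5313     0.06088
  Δ          -0.01086    -0.01629    -0.01086     0.01629
  eq            4.313      0.1569      0.5204     0.07717
  solve Keq expr → x = 0.005429; check Q = 0.0236
Then add 0.04645 M of D.
Step 3:
                    M           D           E           L
  init          4.313      0.2034      0.5204     0.07717
  Δ         -0.009633    -0.01445   -0.009633     0.01445
  eq            4.303      0.1889      0.5108     0.09162
  solve Keq expr → x = 0.004816; check Q = 0.0236

[M]_eq = 4.303 M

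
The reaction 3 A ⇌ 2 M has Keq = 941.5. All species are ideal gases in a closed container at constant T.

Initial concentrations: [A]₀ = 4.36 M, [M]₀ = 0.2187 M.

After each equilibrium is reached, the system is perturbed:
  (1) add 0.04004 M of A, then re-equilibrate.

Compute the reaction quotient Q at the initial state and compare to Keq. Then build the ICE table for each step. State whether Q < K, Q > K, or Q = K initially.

Q₀ = 5.7708e-04 vs Keq = 941.5 ⇒ Q<K, forward
Step 1:
                   A          M
  Initial       4.36     0.2187
  Change      -4.149      2.766
  Equil       0.2115      2.984
  solve Keq expr → x = 1.383; check Q = 941.5
Then add 0.04004 M of A.
Step 2:
                   A          M
  Initial     0.2515      2.984
  Change    -0.03882    0.02588
  Equil       0.2127       3.01
  solve Keq expr → x = 0.01294; check Q = 941.5

Q₀ = 5.7708e-04; Q < K (proceeds forward)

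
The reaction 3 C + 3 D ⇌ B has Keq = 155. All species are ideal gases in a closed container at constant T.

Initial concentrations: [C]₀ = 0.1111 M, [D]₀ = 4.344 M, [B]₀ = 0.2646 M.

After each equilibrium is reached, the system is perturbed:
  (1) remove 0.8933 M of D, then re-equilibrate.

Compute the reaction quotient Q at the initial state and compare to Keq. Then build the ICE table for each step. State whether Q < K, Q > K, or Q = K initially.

Q₀ = 2.354; Q < K (proceeds forward)

Q₀ = 2.354 vs Keq = 155 ⇒ Q<K, forward
Step 1:
                    C           D           B
  Initial      0.1111       4.344      0.2646
  Change     -0.08212    -0.08212     0.02737
  Equil       0.02898       4.262       0.292
  solve Keq expr → x = 0.02737; check Q = 155
Then remove 0.8933 M of D.
Step 2:
                    C           D           B
  Initial     0.02898       3.369       0.292
  Change     0.007498    0.007498   -0.002499
  Equil       0.03648       3.376      0.2895
  solve Keq expr → x = -0.002499; check Q = 155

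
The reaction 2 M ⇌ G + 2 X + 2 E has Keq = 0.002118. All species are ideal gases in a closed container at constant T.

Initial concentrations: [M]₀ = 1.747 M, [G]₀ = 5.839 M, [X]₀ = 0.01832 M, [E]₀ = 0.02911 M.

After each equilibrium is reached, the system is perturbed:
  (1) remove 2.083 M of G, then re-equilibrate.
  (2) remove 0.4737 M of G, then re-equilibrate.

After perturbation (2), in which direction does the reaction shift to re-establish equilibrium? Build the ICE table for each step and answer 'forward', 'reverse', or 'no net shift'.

Direction: forward

Q₀ = 5.4411e-07 vs Keq = 0.002118 ⇒ Q<K, forward
Step 1:
                  M         G         X         E
  init        1.747     5.839   0.01832   0.02911
  Δ         -0.1502    0.0751    0.1502    0.1502
  eq          1.597     5.914    0.1685    0.1793
  solve Keq expr → x = 0.0751; check Q = 0.002118
Then remove 2.083 M of G.
Step 2:
                  M         G         X         E
  init        1.597     3.831    0.1685    0.1793
  Δ        -0.01867  0.009335   0.01867   0.01867
  eq          1.578      3.84    0.1872     0.198
  solve Keq expr → x = 0.009335; check Q = 0.002118
Then remove 0.4737 M of G.
Step 3:
                  M         G         X         E
  init        1.578     3.367    0.1872     0.198
  Δ       -0.006015  0.003007  0.006015  0.006015
  eq          1.572      3.37    0.1932     0.204
  solve Keq expr → x = 0.003007; check Q = 0.002118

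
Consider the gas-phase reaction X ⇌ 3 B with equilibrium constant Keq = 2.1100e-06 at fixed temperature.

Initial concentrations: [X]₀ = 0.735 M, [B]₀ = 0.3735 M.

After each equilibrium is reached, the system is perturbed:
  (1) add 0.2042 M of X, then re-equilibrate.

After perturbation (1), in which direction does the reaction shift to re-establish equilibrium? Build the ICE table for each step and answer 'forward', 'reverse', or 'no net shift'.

Direction: forward

Q₀ = 0.07089 vs Keq = 2.1100e-06 ⇒ Q>K, reverse
Step 1:
                    X           B
  Initial       0.735      0.3735
  Change       0.1204     -0.3613
  Equil        0.8554     0.01218
  solve Keq expr → x = -0.1204; check Q = 2.1100e-06
Then add 0.2042 M of X.
Step 2:
                    X           B
  Initial        1.06     0.01218
  Change  -2.9977e-04  8.9932e-04
  Equil         1.059     0.01307
  solve Keq expr → x = 2.9977e-04; check Q = 2.1100e-06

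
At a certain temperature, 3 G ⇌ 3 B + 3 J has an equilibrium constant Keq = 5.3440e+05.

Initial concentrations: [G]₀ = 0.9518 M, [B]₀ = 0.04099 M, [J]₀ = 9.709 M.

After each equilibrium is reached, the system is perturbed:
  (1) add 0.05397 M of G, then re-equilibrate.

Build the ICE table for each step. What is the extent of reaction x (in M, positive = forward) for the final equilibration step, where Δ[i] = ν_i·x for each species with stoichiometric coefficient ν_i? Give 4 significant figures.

x = 0.01576 M

Q₀ = 0.0731 vs Keq = 5.3440e+05 ⇒ Q<K, forward
Step 1:
                    G           B           J
  Initial      0.9518     0.04099       9.709
  Change      -0.8376      0.8376      0.8376
  Equil        0.1142      0.8786       10.55
  solve Keq expr → x = 0.2792; check Q = 5.3440e+05
Then add 0.05397 M of G.
Step 2:
                    G           B           J
  Initial      0.1682      0.8786       10.55
  Change     -0.04729     0.04729     0.04729
  Equil        0.1209      0.9259       10.59
  solve Keq expr → x = 0.01576; check Q = 5.3440e+05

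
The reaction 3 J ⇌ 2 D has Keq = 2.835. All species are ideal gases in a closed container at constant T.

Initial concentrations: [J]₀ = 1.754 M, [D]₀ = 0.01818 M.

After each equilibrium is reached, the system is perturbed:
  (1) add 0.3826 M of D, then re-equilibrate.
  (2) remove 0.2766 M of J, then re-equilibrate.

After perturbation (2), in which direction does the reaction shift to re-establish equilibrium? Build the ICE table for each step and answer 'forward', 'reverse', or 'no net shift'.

Direction: reverse

Q₀ = 6.1249e-05 vs Keq = 2.835 ⇒ Q<K, forward
Step 1:
                  J         D
  I           1.754   0.01818
  C          -1.152    0.7681
  E          0.6019    0.7862
  solve Keq expr → x = 0.384; check Q = 2.835
Then add 0.3826 M of D.
Step 2:
                  J         D
  I          0.6019     1.169
  C          0.1398  -0.09323
  E          0.7417     1.076
  solve Keq expr → x = -0.04662; check Q = 2.835
Then remove 0.2766 M of J.
Step 3:
                  J         D
  I          0.4651     1.076
  C          0.2106   -0.1404
  E          0.6757    0.9352
  solve Keq expr → x = -0.07019; check Q = 2.835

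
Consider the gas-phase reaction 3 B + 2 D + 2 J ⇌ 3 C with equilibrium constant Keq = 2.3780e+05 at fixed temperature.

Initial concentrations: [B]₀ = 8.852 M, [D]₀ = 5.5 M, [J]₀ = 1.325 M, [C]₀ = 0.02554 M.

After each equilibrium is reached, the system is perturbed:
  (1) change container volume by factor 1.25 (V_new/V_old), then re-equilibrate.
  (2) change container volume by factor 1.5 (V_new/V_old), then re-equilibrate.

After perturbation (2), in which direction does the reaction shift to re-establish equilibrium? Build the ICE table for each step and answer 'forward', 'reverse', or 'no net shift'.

Q₀ = 4.5225e-10 vs Keq = 2.3780e+05 ⇒ Q<K, forward
Step 1:
                   B          D          J          C
  I            8.852        5.5      1.325    0.02554
  C           -1.987     -1.325     -1.325      1.987
  E            6.865      4.175 7.7991e-05      2.013
  solve Keq expr → x = 0.6625; check Q = 2.3780e+05
Then change container volume by factor 1.25 (V_new/V_old).
Step 2:
                   B          D          J          C
  I            5.492       3.34 6.2393e-05       1.61
  C       5.2633e-05 3.5089e-05 3.5089e-05 -5.2633e-05
  E            5.492       3.34 9.7482e-05       1.61
  solve Keq expr → x = -1.7544e-05; check Q = 2.3780e+05
Then change container volume by factor 1.5 (V_new/V_old).
Step 3:
                   B          D          J          C
  I            3.661      2.227 6.4988e-05      1.074
  C       1.2180e-04 8.1197e-05 8.1197e-05 -1.2180e-04
  E            3.661      2.227 1.4619e-04      1.073
  solve Keq expr → x = -4.0599e-05; check Q = 2.3780e+05

Direction: reverse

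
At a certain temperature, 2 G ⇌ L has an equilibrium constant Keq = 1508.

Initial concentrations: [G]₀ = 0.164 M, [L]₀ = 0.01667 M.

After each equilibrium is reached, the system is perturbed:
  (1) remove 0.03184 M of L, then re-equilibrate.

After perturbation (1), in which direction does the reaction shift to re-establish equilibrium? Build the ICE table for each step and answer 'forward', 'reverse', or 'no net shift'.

Q₀ = 0.6198 vs Keq = 1508 ⇒ Q<K, forward
Step 1:
                  G         L
  Initial     0.164   0.01667
  Change    -0.1561   0.07804
  Equil    0.007925   0.09471
  solve Keq expr → x = 0.07804; check Q = 1508
Then remove 0.03184 M of L.
Step 2:
                  G         L
  Initial  0.007925   0.06287
  Change  -0.001431 7.1574e-04
  Equil    0.006493   0.06358
  solve Keq expr → x = 7.1574e-04; check Q = 1508

Direction: forward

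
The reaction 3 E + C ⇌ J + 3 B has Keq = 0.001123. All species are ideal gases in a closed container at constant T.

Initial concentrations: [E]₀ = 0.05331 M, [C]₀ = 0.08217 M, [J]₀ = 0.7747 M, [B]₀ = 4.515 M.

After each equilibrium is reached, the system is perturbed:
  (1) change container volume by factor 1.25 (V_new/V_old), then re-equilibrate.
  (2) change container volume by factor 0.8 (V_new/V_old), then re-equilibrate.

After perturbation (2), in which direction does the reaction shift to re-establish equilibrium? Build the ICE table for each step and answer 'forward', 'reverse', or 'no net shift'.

Q₀ = 5.7275e+06 vs Keq = 0.001123 ⇒ Q>K, reverse
Step 1:
                    E           C           J           B
  Initial     0.05331     0.08217      0.7747       4.515
  Change         2.32      0.7735     -0.7735       -2.32
  Equil         2.374      0.8557    0.001216       2.195
  solve Keq expr → x = -0.7735; check Q = 0.001123
Then change container volume by factor 1.25 (V_new/V_old).
Step 2:
                    E           C           J           B
  Initial       1.899      0.6845  9.7285e-04       1.756
  Change            0           0           0           0
  Equil         1.899      0.6845  9.7285e-04       1.756
  solve Keq expr → x = 0; check Q = 0.001123
Then change container volume by factor 0.8 (V_new/V_old).
Step 3:
                    E           C           J           B
  Initial       2.374      0.8557    0.001216       2.195
  Change            0           0           0           0
  Equil         2.374      0.8557    0.001216       2.195
  solve Keq expr → x = 0; check Q = 0.001123

Direction: no net shift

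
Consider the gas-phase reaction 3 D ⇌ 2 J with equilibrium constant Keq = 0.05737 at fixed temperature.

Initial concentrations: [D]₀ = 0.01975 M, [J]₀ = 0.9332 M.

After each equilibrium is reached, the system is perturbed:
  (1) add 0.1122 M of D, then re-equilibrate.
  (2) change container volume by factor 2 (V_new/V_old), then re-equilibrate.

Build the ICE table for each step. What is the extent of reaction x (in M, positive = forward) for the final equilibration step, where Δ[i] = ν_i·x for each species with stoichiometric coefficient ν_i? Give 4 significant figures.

Q₀ = 1.1304e+05 vs Keq = 0.05737 ⇒ Q>K, reverse
Step 1:
                   D          J
  Initial    0.01975     0.9332
  Change       1.019    -0.6795
  Equil        1.039     0.2537
  solve Keq expr → x = -0.3398; check Q = 0.05737
Then add 0.1122 M of D.
Step 2:
                   D          J
  Initial      1.151     0.2537
  Change    -0.04022    0.02681
  Equil        1.111     0.2805
  solve Keq expr → x = 0.01341; check Q = 0.05737
Then change container volume by factor 2 (V_new/V_old).
Step 3:
                   D          J
  Initial     0.5555     0.1402
  Change     0.04372   -0.02914
  Equil       0.5992     0.1111
  solve Keq expr → x = -0.01457; check Q = 0.05737

x = -0.01457 M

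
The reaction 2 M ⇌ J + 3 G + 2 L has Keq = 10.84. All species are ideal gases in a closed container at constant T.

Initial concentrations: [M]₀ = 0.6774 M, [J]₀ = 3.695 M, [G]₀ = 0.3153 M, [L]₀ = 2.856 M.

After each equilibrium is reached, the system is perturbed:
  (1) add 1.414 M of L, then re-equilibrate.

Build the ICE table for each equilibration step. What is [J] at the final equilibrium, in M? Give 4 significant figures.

[J]_eq = 3.721 M

Q₀ = 2.059 vs Keq = 10.84 ⇒ Q<K, forward
Step 1:
                  M         J         G         L
  Initial    0.6774     3.695    0.3153     2.856
  Change    -0.1066   0.05332    0.1599    0.1066
  Equil      0.5708     3.748    0.4752     2.963
  solve Keq expr → x = 0.05332; check Q = 10.84
Then add 1.414 M of L.
Step 2:
                  M         J         G         L
  Initial    0.5708     3.748    0.4752     4.377
  Change    0.05446  -0.02723  -0.08169  -0.05446
  Equil      0.6252     3.721    0.3936     4.322
  solve Keq expr → x = -0.02723; check Q = 10.84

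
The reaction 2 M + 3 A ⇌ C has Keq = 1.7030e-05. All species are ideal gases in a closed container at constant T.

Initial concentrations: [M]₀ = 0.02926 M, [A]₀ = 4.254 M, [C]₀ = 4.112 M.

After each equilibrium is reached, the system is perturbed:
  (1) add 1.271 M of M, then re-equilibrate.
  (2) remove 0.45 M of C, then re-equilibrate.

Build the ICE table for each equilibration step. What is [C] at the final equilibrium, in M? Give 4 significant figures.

[C]_eq = 1.137 M

Q₀ = 62.39 vs Keq = 1.7030e-05 ⇒ Q>K, reverse
Step 1:
                   M          A          C
  init       0.02926      4.254      4.112
  Δ            5.766      8.649     -2.883
  eq           5.796       12.9      1.229
  solve Keq expr → x = -2.883; check Q = 1.7030e-05
Then add 1.271 M of M.
Step 2:
                   M          A          C
  init         7.067       12.9      1.229
  Δ          -0.3866    -0.5799     0.1933
  eq            6.68      12.32      1.422
  solve Keq expr → x = 0.1933; check Q = 1.7030e-05
Then remove 0.45 M of C.
Step 3:
                   M          A          C
  init          6.68      12.32     0.9722
  Δ          -0.3294    -0.4941     0.1647
  eq           6.351      11.83      1.137
  solve Keq expr → x = 0.1647; check Q = 1.7030e-05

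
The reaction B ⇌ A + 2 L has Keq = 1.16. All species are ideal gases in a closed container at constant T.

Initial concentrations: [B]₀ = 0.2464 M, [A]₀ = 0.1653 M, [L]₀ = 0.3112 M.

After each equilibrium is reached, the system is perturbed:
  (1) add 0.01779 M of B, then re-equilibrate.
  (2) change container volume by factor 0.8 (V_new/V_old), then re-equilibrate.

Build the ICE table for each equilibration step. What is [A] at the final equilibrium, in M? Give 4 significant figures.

[A]_eq = 0.3715 M

Q₀ = 0.06497 vs Keq = 1.16 ⇒ Q<K, forward
Step 1:
                    B           A           L
  Initial      0.2464      0.1653      0.3112
  Change      -0.1474      0.1474      0.2948
  Equil         0.099      0.3127       0.606
  solve Keq expr → x = 0.1474; check Q = 1.16
Then add 0.01779 M of B.
Step 2:
                    B           A           L
  Initial      0.1168      0.3127       0.606
  Change    -0.008902    0.008902      0.0178
  Equil        0.1079      0.3216      0.6238
  solve Keq expr → x = 0.008902; check Q = 1.16
Then change container volume by factor 0.8 (V_new/V_old).
Step 3:
                    B           A           L
  Initial      0.1349       0.402      0.7798
  Change      0.03054    -0.03054    -0.06108
  Equil        0.1654      0.3715      0.7187
  solve Keq expr → x = -0.03054; check Q = 1.16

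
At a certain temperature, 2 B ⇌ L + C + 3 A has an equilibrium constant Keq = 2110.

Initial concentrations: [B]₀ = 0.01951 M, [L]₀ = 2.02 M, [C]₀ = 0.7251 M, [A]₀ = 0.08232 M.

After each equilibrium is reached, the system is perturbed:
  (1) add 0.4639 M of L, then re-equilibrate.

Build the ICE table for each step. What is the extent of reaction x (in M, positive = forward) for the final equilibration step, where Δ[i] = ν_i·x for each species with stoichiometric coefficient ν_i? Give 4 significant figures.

Q₀ = 2.147 vs Keq = 2110 ⇒ Q<K, forward
Step 1:
                  B         L         C         A
  Initial   0.01951      2.02    0.7251   0.08232
  Change   -0.01854  0.009269  0.009269   0.02781
  Equil   9.7125e-04     2.029    0.7344    0.1101
  solve Keq expr → x = 0.009269; check Q = 2110
Then add 0.4639 M of L.
Step 2:
                  B         L         C         A
  Initial 9.7125e-04     2.493    0.7344    0.1101
  Change  1.0299e-04 -5.1497e-05 -5.1497e-05 -1.5449e-04
  Equil    0.001074     2.493    0.7343      0.11
  solve Keq expr → x = -5.1497e-05; check Q = 2110

x = -5.1497e-05 M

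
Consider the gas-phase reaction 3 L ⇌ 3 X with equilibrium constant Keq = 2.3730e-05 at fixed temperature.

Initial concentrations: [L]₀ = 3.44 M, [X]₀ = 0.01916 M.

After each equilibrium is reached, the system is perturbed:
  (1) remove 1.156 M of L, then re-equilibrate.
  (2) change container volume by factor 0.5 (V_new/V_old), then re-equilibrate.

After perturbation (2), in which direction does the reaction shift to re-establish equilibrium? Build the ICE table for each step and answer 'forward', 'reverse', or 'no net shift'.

Q₀ = 1.7279e-07 vs Keq = 2.3730e-05 ⇒ Q<K, forward
Step 1:
                    L           X
  Initial        3.44     0.01916
  Change     -0.07747     0.07747
  Equil         3.363     0.09663
  solve Keq expr → x = 0.02582; check Q = 2.3730e-05
Then remove 1.156 M of L.
Step 2:
                    L           X
  Initial       2.207     0.09663
  Change      0.03229    -0.03229
  Equil         2.239     0.06434
  solve Keq expr → x = -0.01076; check Q = 2.3730e-05
Then change container volume by factor 0.5 (V_new/V_old).
Step 3:
                    L           X
  Initial       4.478      0.1287
  Change            0           0
  Equil         4.478      0.1287
  solve Keq expr → x = 0; check Q = 2.3730e-05

Direction: no net shift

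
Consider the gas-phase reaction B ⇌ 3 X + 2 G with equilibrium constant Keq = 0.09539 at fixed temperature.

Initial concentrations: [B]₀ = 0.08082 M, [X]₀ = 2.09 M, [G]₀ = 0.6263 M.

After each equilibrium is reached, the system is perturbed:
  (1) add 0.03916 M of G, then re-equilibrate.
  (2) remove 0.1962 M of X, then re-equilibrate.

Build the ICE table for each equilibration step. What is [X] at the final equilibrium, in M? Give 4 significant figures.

Q₀ = 44.31 vs Keq = 0.09539 ⇒ Q>K, reverse
Step 1:
                    B           X           G
  Initial     0.08082        2.09      0.6263
  Change       0.2546     -0.7638     -0.5092
  Equil        0.3354       1.326      0.1171
  solve Keq expr → x = -0.2546; check Q = 0.09539
Then add 0.03916 M of G.
Step 2:
                    B           X           G
  Initial      0.3354       1.326      0.1563
  Change      0.01508    -0.04524    -0.03016
  Equil        0.3505       1.281      0.1261
  solve Keq expr → x = -0.01508; check Q = 0.09539
Then remove 0.1962 M of X.
Step 3:
                    B           X           G
  Initial      0.3505       1.085      0.1261
  Change     -0.01247      0.0374     0.02494
  Equil         0.338       1.122      0.1511
  solve Keq expr → x = 0.01247; check Q = 0.09539

[X]_eq = 1.122 M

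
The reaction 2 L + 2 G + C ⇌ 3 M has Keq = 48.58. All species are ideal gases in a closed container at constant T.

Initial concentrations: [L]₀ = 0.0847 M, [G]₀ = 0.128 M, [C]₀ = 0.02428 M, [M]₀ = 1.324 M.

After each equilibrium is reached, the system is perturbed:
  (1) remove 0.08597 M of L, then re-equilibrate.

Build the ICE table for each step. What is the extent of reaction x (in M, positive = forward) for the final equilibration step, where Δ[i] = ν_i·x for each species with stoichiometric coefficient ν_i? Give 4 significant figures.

Q₀ = 8.1326e+05 vs Keq = 48.58 ⇒ Q>K, reverse
Step 1:
                    L           G           C           M
  Initial      0.0847       0.128     0.02428       1.324
  Change       0.3618      0.3618      0.1809     -0.5427
  Equil        0.4465      0.4898      0.2052      0.7813
  solve Keq expr → x = -0.1809; check Q = 48.58
Then remove 0.08597 M of L.
Step 2:
                    L           G           C           M
  Initial      0.3606      0.4898      0.2052      0.7813
  Change      0.02427     0.02427     0.01214    -0.03641
  Equil        0.3848      0.5141      0.2173      0.7449
  solve Keq expr → x = -0.01214; check Q = 48.58

x = -0.01214 M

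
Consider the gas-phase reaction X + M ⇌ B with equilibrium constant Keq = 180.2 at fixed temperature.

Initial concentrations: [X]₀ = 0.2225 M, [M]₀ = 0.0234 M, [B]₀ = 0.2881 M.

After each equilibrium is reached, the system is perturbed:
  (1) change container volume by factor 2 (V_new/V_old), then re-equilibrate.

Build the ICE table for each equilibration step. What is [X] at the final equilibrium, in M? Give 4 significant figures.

[X]_eq = 0.1072 M

Q₀ = 55.33 vs Keq = 180.2 ⇒ Q<K, forward
Step 1:
                    X           M           B
  init         0.2225      0.0234      0.2881
  Δ          -0.01528    -0.01528     0.01528
  eq           0.2072    0.008124      0.3034
  solve Keq expr → x = 0.01528; check Q = 180.2
Then change container volume by factor 2 (V_new/V_old).
Step 2:
                    X           M           B
  init         0.1036    0.004062      0.1517
  Δ          0.003603    0.003603   -0.003603
  eq           0.1072    0.007665      0.1481
  solve Keq expr → x = -0.003603; check Q = 180.2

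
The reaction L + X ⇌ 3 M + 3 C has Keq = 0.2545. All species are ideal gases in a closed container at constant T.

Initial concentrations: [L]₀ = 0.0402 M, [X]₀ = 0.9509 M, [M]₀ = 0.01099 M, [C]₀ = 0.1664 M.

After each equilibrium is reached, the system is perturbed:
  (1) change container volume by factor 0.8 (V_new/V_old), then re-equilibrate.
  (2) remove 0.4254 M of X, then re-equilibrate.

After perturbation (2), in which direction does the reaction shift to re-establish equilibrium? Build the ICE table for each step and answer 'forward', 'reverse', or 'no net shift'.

Direction: reverse

Q₀ = 1.5999e-07 vs Keq = 0.2545 ⇒ Q<K, forward
Step 1:
                  L         X         M         C
  I          0.0402    0.9509   0.01099    0.1664
  C        -0.03997  -0.03997    0.1199    0.1199
  E       2.2713e-04    0.9109    0.1309    0.2863
  solve Keq expr → x = 0.03997; check Q = 0.2545
Then change container volume by factor 0.8 (V_new/V_old).
Step 2:
                  L         X         M         C
  I       2.8392e-04     1.139    0.1636    0.3579
  C       3.8774e-04 3.8774e-04 -0.001163 -0.001163
  E       6.7166e-04     1.139    0.1625    0.3567
  solve Keq expr → x = -3.8774e-04; check Q = 0.2545
Then remove 0.4254 M of X.
Step 3:
                  L         X         M         C
  I       6.7166e-04    0.7136    0.1625    0.3567
  C       3.6838e-04 3.6838e-04 -0.001105 -0.001105
  E         0.00104     0.714    0.1614    0.3556
  solve Keq expr → x = -3.6838e-04; check Q = 0.2545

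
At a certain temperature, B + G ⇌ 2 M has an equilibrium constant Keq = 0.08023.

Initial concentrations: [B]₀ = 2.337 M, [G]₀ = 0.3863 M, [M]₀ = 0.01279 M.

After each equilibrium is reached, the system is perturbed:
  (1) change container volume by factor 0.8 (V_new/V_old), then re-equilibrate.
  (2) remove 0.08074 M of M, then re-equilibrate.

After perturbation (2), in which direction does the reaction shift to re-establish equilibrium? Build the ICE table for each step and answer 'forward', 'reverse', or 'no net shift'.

Q₀ = 1.8120e-04 vs Keq = 0.08023 ⇒ Q<K, forward
Step 1:
                  B         G         M
  Initial     2.337    0.3863   0.01279
  Change    -0.1057   -0.1057    0.2113
  Equil       2.231    0.2806    0.2241
  solve Keq expr → x = 0.1057; check Q = 0.08023
Then change container volume by factor 0.8 (V_new/V_old).
Step 2:
                  B         G         M
  Initial     2.789    0.3508    0.2802
  Change          0         0         0
  Equil       2.789    0.3508    0.2802
  solve Keq expr → x = 0; check Q = 0.08023
Then remove 0.08074 M of M.
Step 3:
                  B         G         M
  Initial     2.789    0.3508    0.1994
  Change   -0.03286  -0.03286   0.06572
  Equil       2.756    0.3179    0.2652
  solve Keq expr → x = 0.03286; check Q = 0.08023

Direction: forward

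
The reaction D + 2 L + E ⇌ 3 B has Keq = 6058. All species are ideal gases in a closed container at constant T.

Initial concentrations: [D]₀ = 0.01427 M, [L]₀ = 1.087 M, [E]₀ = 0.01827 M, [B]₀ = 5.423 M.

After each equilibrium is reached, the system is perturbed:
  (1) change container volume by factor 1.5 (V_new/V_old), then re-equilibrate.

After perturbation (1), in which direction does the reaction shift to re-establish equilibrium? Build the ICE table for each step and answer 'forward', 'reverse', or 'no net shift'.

Direction: reverse

Q₀ = 5.1772e+05 vs Keq = 6058 ⇒ Q>K, reverse
Step 1:
                   D          L          E          B
  init       0.01427      1.087    0.01827      5.423
  Δ          0.09961     0.1992    0.09961    -0.2988
  eq          0.1139      1.286     0.1179      5.124
  solve Keq expr → x = -0.09961; check Q = 6058
Then change container volume by factor 1.5 (V_new/V_old).
Step 2:
                   D          L          E          B
  init       0.07592     0.8575    0.07859      3.416
  Δ            0.013    0.02601      0.013   -0.03901
  eq         0.08893     0.8835    0.09159      3.377
  solve Keq expr → x = -0.013; check Q = 6058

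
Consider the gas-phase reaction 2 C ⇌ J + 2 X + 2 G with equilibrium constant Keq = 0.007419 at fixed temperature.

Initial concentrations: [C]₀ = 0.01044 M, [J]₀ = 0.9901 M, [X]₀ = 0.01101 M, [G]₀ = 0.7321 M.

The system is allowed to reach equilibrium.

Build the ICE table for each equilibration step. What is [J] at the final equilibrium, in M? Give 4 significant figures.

[J]_eq = 0.9857 M

Q₀ = 0.5902 vs Keq = 0.007419 ⇒ Q>K, reverse
Step 1:
                  C         J         X         G
  I         0.01044    0.9901   0.01101    0.7321
  C        0.008713 -0.004357 -0.008713 -0.008713
  E         0.01915    0.9857  0.002297    0.7234
  solve Keq expr → x = -0.004357; check Q = 0.007419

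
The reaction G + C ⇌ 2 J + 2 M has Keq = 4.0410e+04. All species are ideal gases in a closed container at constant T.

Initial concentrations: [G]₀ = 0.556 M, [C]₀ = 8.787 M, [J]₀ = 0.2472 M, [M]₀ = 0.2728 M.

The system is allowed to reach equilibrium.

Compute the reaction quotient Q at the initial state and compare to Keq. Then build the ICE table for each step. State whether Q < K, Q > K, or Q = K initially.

Q₀ = 9.3083e-04; Q < K (proceeds forward)

Q₀ = 9.3083e-04 vs Keq = 4.0410e+04 ⇒ Q<K, forward
Step 1:
                   G          C          J          M
  I            0.556      8.787     0.2472     0.2728
  C           -0.556     -0.556      1.112      1.112
  E       1.0651e-05      8.231      1.359      1.385
  solve Keq expr → x = 0.556; check Q = 4.0410e+04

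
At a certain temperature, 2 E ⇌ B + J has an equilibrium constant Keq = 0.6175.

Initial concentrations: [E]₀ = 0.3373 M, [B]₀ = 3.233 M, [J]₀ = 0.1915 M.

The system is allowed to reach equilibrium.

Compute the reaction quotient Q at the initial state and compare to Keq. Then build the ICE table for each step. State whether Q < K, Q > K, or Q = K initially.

Q₀ = 5.442; Q > K (proceeds reverse)

Q₀ = 5.442 vs Keq = 0.6175 ⇒ Q>K, reverse
Step 1:
                  E         B         J
  Initial    0.3373     3.233    0.1915
  Change     0.2473   -0.1236   -0.1236
  Equil      0.5846     3.109   0.06786
  solve Keq expr → x = -0.1236; check Q = 0.6175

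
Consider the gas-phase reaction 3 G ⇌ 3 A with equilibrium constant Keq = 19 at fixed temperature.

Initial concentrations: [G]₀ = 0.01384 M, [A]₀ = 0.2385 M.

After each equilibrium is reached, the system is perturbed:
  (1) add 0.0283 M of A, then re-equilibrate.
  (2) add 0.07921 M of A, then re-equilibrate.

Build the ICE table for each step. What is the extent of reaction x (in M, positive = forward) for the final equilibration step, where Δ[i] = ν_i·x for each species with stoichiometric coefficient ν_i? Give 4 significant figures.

Q₀ = 5117 vs Keq = 19 ⇒ Q>K, reverse
Step 1:
                    G           A
  init        0.01384      0.2385
  Δ           0.05495    -0.05495
  eq          0.06879      0.1836
  solve Keq expr → x = -0.01832; check Q = 19
Then add 0.0283 M of A.
Step 2:
                    G           A
  init        0.06879      0.2119
  Δ          0.007715   -0.007715
  eq           0.0765      0.2041
  solve Keq expr → x = -0.002572; check Q = 19
Then add 0.07921 M of A.
Step 3:
                    G           A
  init         0.0765      0.2833
  Δ           0.02159    -0.02159
  eq          0.09809      0.2618
  solve Keq expr → x = -0.007198; check Q = 19

x = -0.007198 M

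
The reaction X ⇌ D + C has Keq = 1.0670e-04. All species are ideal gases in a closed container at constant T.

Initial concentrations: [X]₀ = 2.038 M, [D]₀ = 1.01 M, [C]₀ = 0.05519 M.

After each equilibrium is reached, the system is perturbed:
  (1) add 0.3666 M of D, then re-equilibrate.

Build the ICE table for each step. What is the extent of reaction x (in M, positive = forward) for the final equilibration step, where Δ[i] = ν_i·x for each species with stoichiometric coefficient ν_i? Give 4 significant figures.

x = -6.4847e-05 M

Q₀ = 0.02735 vs Keq = 1.0670e-04 ⇒ Q>K, reverse
Step 1:
                  X         D         C
  I           2.038      1.01   0.05519
  C         0.05496  -0.05496  -0.05496
  E           2.093     0.955 2.3383e-04
  solve Keq expr → x = -0.05496; check Q = 1.0670e-04
Then add 0.3666 M of D.
Step 2:
                  X         D         C
  I           2.093     1.322 2.3383e-04
  C       6.4847e-05 -6.4847e-05 -6.4847e-05
  E           2.093     1.322 1.6898e-04
  solve Keq expr → x = -6.4847e-05; check Q = 1.0670e-04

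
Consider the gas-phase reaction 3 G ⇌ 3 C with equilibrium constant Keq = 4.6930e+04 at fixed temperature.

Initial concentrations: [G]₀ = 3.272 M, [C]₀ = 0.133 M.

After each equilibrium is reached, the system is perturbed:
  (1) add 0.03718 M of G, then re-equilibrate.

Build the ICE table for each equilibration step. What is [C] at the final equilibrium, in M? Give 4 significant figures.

[C]_eq = 3.349 M

Q₀ = 6.7161e-05 vs Keq = 4.6930e+04 ⇒ Q<K, forward
Step 1:
                    G           C
  I             3.272       0.133
  C             -3.18        3.18
  E           0.09185       3.313
  solve Keq expr → x = 1.06; check Q = 4.6930e+04
Then add 0.03718 M of G.
Step 2:
                    G           C
  I             0.129       3.313
  C          -0.03618     0.03618
  E           0.09286       3.349
  solve Keq expr → x = 0.01206; check Q = 4.6930e+04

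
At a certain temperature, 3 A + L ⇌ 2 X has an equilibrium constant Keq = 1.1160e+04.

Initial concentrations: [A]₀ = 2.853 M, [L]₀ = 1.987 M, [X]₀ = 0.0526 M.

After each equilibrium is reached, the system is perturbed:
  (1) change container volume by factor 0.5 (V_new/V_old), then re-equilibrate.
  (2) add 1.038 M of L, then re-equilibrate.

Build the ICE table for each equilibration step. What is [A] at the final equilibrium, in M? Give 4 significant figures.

Q₀ = 5.9961e-05 vs Keq = 1.1160e+04 ⇒ Q<K, forward
Step 1:
                   A          L          X
  init         2.853      1.987     0.0526
  Δ           -2.785    -0.9285      1.857
  eq         0.06758      1.059       1.91
  solve Keq expr → x = 0.9285; check Q = 1.1160e+04
Then change container volume by factor 0.5 (V_new/V_old).
Step 2:
                   A          L          X
  init        0.1352      2.117      3.819
  Δ         -0.04931   -0.01644    0.03287
  eq         0.08586      2.101      3.852
  solve Keq expr → x = 0.01644; check Q = 1.1160e+04
Then add 1.038 M of L.
Step 3:
                   A          L          X
  init       0.08586      3.139      3.852
  Δ         -0.01064  -0.003545   0.007091
  eq         0.07522      3.135      3.859
  solve Keq expr → x = 0.003545; check Q = 1.1160e+04

[A]_eq = 0.07522 M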